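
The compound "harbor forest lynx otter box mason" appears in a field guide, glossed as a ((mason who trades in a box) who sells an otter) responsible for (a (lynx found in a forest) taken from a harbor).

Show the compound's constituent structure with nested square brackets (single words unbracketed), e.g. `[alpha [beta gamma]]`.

Whole compound: head "mason" (specifically "otter box mason"), modifier "harbor forest lynx".
Inside "harbor forest lynx": head "lynx" (specifically "forest lynx"), modifier "harbor".
Inside "forest lynx": head "lynx", modifier "forest".
Inside "otter box mason": head "mason" (specifically "box mason"), modifier "otter".
Inside "box mason": head "mason", modifier "box".
So the structure is [[harbor [forest lynx]] [otter [box mason]]].

[[harbor [forest lynx]] [otter [box mason]]]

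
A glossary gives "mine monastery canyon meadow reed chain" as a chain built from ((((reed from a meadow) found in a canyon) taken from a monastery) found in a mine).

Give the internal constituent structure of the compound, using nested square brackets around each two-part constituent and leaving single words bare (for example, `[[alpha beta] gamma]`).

Whole compound: head "chain", modifier "mine monastery canyon meadow reed".
Within "mine monastery canyon meadow reed", the head is "reed" (specifically "monastery canyon meadow reed") and the modifier is "mine".
Within "monastery canyon meadow reed", the head is "reed" (specifically "canyon meadow reed") and the modifier is "monastery".
Within "canyon meadow reed", the head is "reed" (specifically "meadow reed") and the modifier is "canyon".
Within "meadow reed", the head is "reed" and the modifier is "meadow".
So the structure is [[mine [monastery [canyon [meadow reed]]]] chain].

[[mine [monastery [canyon [meadow reed]]]] chain]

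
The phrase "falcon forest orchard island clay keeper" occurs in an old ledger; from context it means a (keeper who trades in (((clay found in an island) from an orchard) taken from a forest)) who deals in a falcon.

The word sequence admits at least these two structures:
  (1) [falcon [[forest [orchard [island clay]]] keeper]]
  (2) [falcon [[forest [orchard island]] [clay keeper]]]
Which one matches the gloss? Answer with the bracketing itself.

[falcon [[forest [orchard [island clay]]] keeper]]

The paraphrase's head is the "keeper" part ("forest orchard island clay keeper"); its modifier is "falcon".
That top-level split, carried through the inner groups, gives [falcon [[forest [orchard [island clay]]] keeper]].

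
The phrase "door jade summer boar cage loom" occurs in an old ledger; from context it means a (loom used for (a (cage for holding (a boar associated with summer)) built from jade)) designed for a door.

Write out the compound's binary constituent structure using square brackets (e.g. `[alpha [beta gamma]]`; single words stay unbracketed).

At the top level: head "loom" (specifically "jade summer boar cage loom"); modifier "door".
Inside "jade summer boar cage loom": head "loom", modifier "jade summer boar cage".
Inside "jade summer boar cage": head "cage" (specifically "summer boar cage"), modifier "jade".
Inside "summer boar cage": head "cage", modifier "summer boar".
Inside "summer boar": head "boar", modifier "summer".
Assembled: [door [[jade [[summer boar] cage]] loom]].

[door [[jade [[summer boar] cage]] loom]]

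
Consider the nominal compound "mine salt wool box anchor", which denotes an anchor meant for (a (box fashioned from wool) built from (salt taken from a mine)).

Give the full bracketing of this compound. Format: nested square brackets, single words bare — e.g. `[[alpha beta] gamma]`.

[[[mine salt] [wool box]] anchor]

Overall it is a kind of anchor; the modifier is "mine salt wool box".
Inside "mine salt wool box": head "box" (specifically "wool box"), modifier "mine salt".
Inside "mine salt": head "salt", modifier "mine".
Inside "wool box": head "box", modifier "wool".
Putting it together: [[[mine salt] [wool box]] anchor].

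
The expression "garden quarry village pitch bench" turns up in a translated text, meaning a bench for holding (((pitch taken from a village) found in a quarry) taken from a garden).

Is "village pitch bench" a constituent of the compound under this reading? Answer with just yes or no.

no

The top-level split is [garden quarry village pitch] [bench]; the full structure is [[garden [quarry [village pitch]]] bench].
"village pitch bench" straddles a constituent boundary, so it is not a single unit.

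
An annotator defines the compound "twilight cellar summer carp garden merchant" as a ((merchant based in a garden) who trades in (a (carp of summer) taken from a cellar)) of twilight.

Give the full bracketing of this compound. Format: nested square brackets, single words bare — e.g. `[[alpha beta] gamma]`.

[twilight [[cellar [summer carp]] [garden merchant]]]

Whole compound: head "merchant" (specifically "cellar summer carp garden merchant"), modifier "twilight".
Inside "cellar summer carp garden merchant": head "merchant" (specifically "garden merchant"), modifier "cellar summer carp".
Inside "cellar summer carp": head "carp" (specifically "summer carp"), modifier "cellar".
Inside "summer carp": head "carp", modifier "summer".
Inside "garden merchant": head "merchant", modifier "garden".
So the structure is [twilight [[cellar [summer carp]] [garden merchant]]].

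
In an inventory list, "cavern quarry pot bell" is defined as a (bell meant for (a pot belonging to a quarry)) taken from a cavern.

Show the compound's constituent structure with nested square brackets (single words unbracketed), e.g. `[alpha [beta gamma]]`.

At the top level: head "bell" (specifically "quarry pot bell"); modifier "cavern".
"quarry pot bell" → head "bell", modifier "quarry pot".
"quarry pot" → head "pot", modifier "quarry".
Assembled: [cavern [[quarry pot] bell]].

[cavern [[quarry pot] bell]]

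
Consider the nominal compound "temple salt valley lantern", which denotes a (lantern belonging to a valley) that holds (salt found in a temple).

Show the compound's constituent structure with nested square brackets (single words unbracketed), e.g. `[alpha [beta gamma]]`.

[[temple salt] [valley lantern]]

At the top level: head "lantern" (specifically "valley lantern"); modifier "temple salt".
Within "temple salt", the head is "salt" and the modifier is "temple".
Within "valley lantern", the head is "lantern" and the modifier is "valley".
Assembled: [[temple salt] [valley lantern]].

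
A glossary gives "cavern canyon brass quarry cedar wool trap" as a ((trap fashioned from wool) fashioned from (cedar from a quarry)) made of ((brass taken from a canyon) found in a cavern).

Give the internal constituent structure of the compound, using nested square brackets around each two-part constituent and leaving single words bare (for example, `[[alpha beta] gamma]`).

Overall it is a kind of trap (specifically "quarry cedar wool trap"); the modifier is "cavern canyon brass".
Within "cavern canyon brass", the head is "brass" (specifically "canyon brass") and the modifier is "cavern".
Within "canyon brass", the head is "brass" and the modifier is "canyon".
Within "quarry cedar wool trap", the head is "trap" (specifically "wool trap") and the modifier is "quarry cedar".
Within "quarry cedar", the head is "cedar" and the modifier is "quarry".
Within "wool trap", the head is "trap" and the modifier is "wool".
So the structure is [[cavern [canyon brass]] [[quarry cedar] [wool trap]]].

[[cavern [canyon brass]] [[quarry cedar] [wool trap]]]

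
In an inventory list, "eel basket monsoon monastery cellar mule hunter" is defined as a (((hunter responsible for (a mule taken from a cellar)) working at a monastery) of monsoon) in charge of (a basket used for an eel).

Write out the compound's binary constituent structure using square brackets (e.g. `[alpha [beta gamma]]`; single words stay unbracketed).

The outermost head in the paraphrase is "hunter" (specifically "monsoon monastery cellar mule hunter"), modified by "eel basket".
"eel basket" → head "basket", modifier "eel".
"monsoon monastery cellar mule hunter" → head "hunter" (specifically "monastery cellar mule hunter"), modifier "monsoon".
"monastery cellar mule hunter" → head "hunter" (specifically "cellar mule hunter"), modifier "monastery".
"cellar mule hunter" → head "hunter", modifier "cellar mule".
"cellar mule" → head "mule", modifier "cellar".
Putting it together: [[eel basket] [monsoon [monastery [[cellar mule] hunter]]]].

[[eel basket] [monsoon [monastery [[cellar mule] hunter]]]]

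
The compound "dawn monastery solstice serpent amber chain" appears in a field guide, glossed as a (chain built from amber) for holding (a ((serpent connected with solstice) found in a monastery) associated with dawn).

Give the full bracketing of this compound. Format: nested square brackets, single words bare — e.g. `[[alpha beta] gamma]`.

At the top level: head "chain" (specifically "amber chain"); modifier "dawn monastery solstice serpent".
Within "dawn monastery solstice serpent", the head is "serpent" (specifically "monastery solstice serpent") and the modifier is "dawn".
Within "monastery solstice serpent", the head is "serpent" (specifically "solstice serpent") and the modifier is "monastery".
Within "solstice serpent", the head is "serpent" and the modifier is "solstice".
Within "amber chain", the head is "chain" and the modifier is "amber".
Putting it together: [[dawn [monastery [solstice serpent]]] [amber chain]].

[[dawn [monastery [solstice serpent]]] [amber chain]]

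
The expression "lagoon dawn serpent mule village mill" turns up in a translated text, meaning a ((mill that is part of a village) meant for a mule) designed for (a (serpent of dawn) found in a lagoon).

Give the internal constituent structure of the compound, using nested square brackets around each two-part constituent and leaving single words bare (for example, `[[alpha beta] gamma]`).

[[lagoon [dawn serpent]] [mule [village mill]]]

At the top level: head "mill" (specifically "mule village mill"); modifier "lagoon dawn serpent".
"lagoon dawn serpent" → head "serpent" (specifically "dawn serpent"), modifier "lagoon".
"dawn serpent" → head "serpent", modifier "dawn".
"mule village mill" → head "mill" (specifically "village mill"), modifier "mule".
"village mill" → head "mill", modifier "village".
So the structure is [[lagoon [dawn serpent]] [mule [village mill]]].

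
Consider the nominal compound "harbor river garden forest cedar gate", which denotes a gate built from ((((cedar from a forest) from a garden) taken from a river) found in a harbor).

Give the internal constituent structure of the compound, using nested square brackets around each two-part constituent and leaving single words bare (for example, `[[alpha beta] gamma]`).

[[harbor [river [garden [forest cedar]]]] gate]

Whole compound: head "gate", modifier "harbor river garden forest cedar".
Within "harbor river garden forest cedar", the head is "cedar" (specifically "river garden forest cedar") and the modifier is "harbor".
Within "river garden forest cedar", the head is "cedar" (specifically "garden forest cedar") and the modifier is "river".
Within "garden forest cedar", the head is "cedar" (specifically "forest cedar") and the modifier is "garden".
Within "forest cedar", the head is "cedar" and the modifier is "forest".
Putting it together: [[harbor [river [garden [forest cedar]]]] gate].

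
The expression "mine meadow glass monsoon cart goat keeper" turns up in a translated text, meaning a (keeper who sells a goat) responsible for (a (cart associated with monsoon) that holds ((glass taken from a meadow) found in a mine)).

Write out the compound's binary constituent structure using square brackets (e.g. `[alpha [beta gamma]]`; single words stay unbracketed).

Whole compound: head "keeper" (specifically "goat keeper"), modifier "mine meadow glass monsoon cart".
Inside "mine meadow glass monsoon cart": head "cart" (specifically "monsoon cart"), modifier "mine meadow glass".
Inside "mine meadow glass": head "glass" (specifically "meadow glass"), modifier "mine".
Inside "meadow glass": head "glass", modifier "meadow".
Inside "monsoon cart": head "cart", modifier "monsoon".
Inside "goat keeper": head "keeper", modifier "goat".
Putting it together: [[[mine [meadow glass]] [monsoon cart]] [goat keeper]].

[[[mine [meadow glass]] [monsoon cart]] [goat keeper]]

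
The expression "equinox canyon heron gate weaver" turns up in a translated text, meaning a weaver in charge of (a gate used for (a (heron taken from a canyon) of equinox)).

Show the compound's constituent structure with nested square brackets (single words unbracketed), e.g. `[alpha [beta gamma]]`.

[[[equinox [canyon heron]] gate] weaver]

At the top level: head "weaver"; modifier "equinox canyon heron gate".
"equinox canyon heron gate" → head "gate", modifier "equinox canyon heron".
"equinox canyon heron" → head "heron" (specifically "canyon heron"), modifier "equinox".
"canyon heron" → head "heron", modifier "canyon".
Putting it together: [[[equinox [canyon heron]] gate] weaver].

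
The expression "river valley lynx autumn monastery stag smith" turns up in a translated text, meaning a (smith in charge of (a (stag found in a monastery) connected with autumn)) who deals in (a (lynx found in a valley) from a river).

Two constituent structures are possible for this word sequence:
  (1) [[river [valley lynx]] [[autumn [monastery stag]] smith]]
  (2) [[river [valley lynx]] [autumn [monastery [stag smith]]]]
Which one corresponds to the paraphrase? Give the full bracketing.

[[river [valley lynx]] [[autumn [monastery stag]] smith]]

The paraphrase's head is the "smith" part ("autumn monastery stag smith"); its modifier is "river valley lynx".
That top-level split, carried through the inner groups, gives [[river [valley lynx]] [[autumn [monastery stag]] smith]].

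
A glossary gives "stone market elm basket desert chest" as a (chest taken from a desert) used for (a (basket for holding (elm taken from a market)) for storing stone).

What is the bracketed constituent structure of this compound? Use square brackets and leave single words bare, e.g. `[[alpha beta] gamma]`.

[[stone [[market elm] basket]] [desert chest]]

Overall it is a kind of chest (specifically "desert chest"); the modifier is "stone market elm basket".
"stone market elm basket" → head "basket" (specifically "market elm basket"), modifier "stone".
"market elm basket" → head "basket", modifier "market elm".
"market elm" → head "elm", modifier "market".
"desert chest" → head "chest", modifier "desert".
Assembled: [[stone [[market elm] basket]] [desert chest]].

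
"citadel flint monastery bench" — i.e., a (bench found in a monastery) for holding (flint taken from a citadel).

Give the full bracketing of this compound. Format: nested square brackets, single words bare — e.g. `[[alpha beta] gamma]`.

[[citadel flint] [monastery bench]]

Overall it is a kind of bench (specifically "monastery bench"); the modifier is "citadel flint".
Within "citadel flint", the head is "flint" and the modifier is "citadel".
Within "monastery bench", the head is "bench" and the modifier is "monastery".
So the structure is [[citadel flint] [monastery bench]].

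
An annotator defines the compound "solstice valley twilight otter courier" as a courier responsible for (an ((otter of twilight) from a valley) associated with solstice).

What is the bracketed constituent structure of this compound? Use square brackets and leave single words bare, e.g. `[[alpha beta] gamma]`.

[[solstice [valley [twilight otter]]] courier]

At the top level: head "courier"; modifier "solstice valley twilight otter".
Inside "solstice valley twilight otter": head "otter" (specifically "valley twilight otter"), modifier "solstice".
Inside "valley twilight otter": head "otter" (specifically "twilight otter"), modifier "valley".
Inside "twilight otter": head "otter", modifier "twilight".
So the structure is [[solstice [valley [twilight otter]]] courier].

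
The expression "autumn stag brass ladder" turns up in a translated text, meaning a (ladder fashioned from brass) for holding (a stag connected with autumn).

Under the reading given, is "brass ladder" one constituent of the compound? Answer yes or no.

The paraphrase groups the words so that "brass ladder" is one unit: it corresponds to a single parenthesized sub-phrase.
The full structure is [[autumn stag] [brass ladder]], in which [brass ladder] is a constituent.

yes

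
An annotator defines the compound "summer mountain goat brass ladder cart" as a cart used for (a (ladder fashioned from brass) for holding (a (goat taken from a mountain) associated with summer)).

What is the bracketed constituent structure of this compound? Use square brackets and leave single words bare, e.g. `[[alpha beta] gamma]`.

The outermost head in the paraphrase is "cart", modified by "summer mountain goat brass ladder".
Within "summer mountain goat brass ladder", the head is "ladder" (specifically "brass ladder") and the modifier is "summer mountain goat".
Within "summer mountain goat", the head is "goat" (specifically "mountain goat") and the modifier is "summer".
Within "mountain goat", the head is "goat" and the modifier is "mountain".
Within "brass ladder", the head is "ladder" and the modifier is "brass".
Assembled: [[[summer [mountain goat]] [brass ladder]] cart].

[[[summer [mountain goat]] [brass ladder]] cart]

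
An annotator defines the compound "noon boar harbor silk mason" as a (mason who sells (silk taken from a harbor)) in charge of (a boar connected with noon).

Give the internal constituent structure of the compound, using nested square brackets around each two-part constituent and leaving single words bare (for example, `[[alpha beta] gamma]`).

[[noon boar] [[harbor silk] mason]]

Whole compound: head "mason" (specifically "harbor silk mason"), modifier "noon boar".
"noon boar" → head "boar", modifier "noon".
"harbor silk mason" → head "mason", modifier "harbor silk".
"harbor silk" → head "silk", modifier "harbor".
Assembled: [[noon boar] [[harbor silk] mason]].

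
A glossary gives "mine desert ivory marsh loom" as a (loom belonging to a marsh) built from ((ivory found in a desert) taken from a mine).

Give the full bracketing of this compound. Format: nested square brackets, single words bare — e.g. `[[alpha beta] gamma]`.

At the top level: head "loom" (specifically "marsh loom"); modifier "mine desert ivory".
"mine desert ivory" → head "ivory" (specifically "desert ivory"), modifier "mine".
"desert ivory" → head "ivory", modifier "desert".
"marsh loom" → head "loom", modifier "marsh".
So the structure is [[mine [desert ivory]] [marsh loom]].

[[mine [desert ivory]] [marsh loom]]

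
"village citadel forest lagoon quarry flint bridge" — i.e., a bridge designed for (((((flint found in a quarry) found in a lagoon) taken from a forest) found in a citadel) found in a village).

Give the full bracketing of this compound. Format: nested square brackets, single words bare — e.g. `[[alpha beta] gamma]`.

[[village [citadel [forest [lagoon [quarry flint]]]]] bridge]

At the top level: head "bridge"; modifier "village citadel forest lagoon quarry flint".
Inside "village citadel forest lagoon quarry flint": head "flint" (specifically "citadel forest lagoon quarry flint"), modifier "village".
Inside "citadel forest lagoon quarry flint": head "flint" (specifically "forest lagoon quarry flint"), modifier "citadel".
Inside "forest lagoon quarry flint": head "flint" (specifically "lagoon quarry flint"), modifier "forest".
Inside "lagoon quarry flint": head "flint" (specifically "quarry flint"), modifier "lagoon".
Inside "quarry flint": head "flint", modifier "quarry".
Putting it together: [[village [citadel [forest [lagoon [quarry flint]]]]] bridge].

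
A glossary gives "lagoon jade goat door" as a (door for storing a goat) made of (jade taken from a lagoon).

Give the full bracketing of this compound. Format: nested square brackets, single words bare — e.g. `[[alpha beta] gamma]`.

The outermost head in the paraphrase is "door" (specifically "goat door"), modified by "lagoon jade".
Inside "lagoon jade": head "jade", modifier "lagoon".
Inside "goat door": head "door", modifier "goat".
Assembled: [[lagoon jade] [goat door]].

[[lagoon jade] [goat door]]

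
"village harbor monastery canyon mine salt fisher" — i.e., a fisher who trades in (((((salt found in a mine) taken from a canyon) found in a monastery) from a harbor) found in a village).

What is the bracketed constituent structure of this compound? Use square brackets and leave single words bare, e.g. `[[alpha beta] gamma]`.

Whole compound: head "fisher", modifier "village harbor monastery canyon mine salt".
Inside "village harbor monastery canyon mine salt": head "salt" (specifically "harbor monastery canyon mine salt"), modifier "village".
Inside "harbor monastery canyon mine salt": head "salt" (specifically "monastery canyon mine salt"), modifier "harbor".
Inside "monastery canyon mine salt": head "salt" (specifically "canyon mine salt"), modifier "monastery".
Inside "canyon mine salt": head "salt" (specifically "mine salt"), modifier "canyon".
Inside "mine salt": head "salt", modifier "mine".
Assembled: [[village [harbor [monastery [canyon [mine salt]]]]] fisher].

[[village [harbor [monastery [canyon [mine salt]]]]] fisher]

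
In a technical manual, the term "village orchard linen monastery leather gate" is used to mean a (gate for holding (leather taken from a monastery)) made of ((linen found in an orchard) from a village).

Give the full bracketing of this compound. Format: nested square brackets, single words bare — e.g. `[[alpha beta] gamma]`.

[[village [orchard linen]] [[monastery leather] gate]]

Whole compound: head "gate" (specifically "monastery leather gate"), modifier "village orchard linen".
Inside "village orchard linen": head "linen" (specifically "orchard linen"), modifier "village".
Inside "orchard linen": head "linen", modifier "orchard".
Inside "monastery leather gate": head "gate", modifier "monastery leather".
Inside "monastery leather": head "leather", modifier "monastery".
So the structure is [[village [orchard linen]] [[monastery leather] gate]].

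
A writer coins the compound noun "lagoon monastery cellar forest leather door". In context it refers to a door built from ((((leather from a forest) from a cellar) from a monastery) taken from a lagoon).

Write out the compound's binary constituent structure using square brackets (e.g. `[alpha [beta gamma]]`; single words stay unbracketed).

[[lagoon [monastery [cellar [forest leather]]]] door]

At the top level: head "door"; modifier "lagoon monastery cellar forest leather".
Inside "lagoon monastery cellar forest leather": head "leather" (specifically "monastery cellar forest leather"), modifier "lagoon".
Inside "monastery cellar forest leather": head "leather" (specifically "cellar forest leather"), modifier "monastery".
Inside "cellar forest leather": head "leather" (specifically "forest leather"), modifier "cellar".
Inside "forest leather": head "leather", modifier "forest".
Putting it together: [[lagoon [monastery [cellar [forest leather]]]] door].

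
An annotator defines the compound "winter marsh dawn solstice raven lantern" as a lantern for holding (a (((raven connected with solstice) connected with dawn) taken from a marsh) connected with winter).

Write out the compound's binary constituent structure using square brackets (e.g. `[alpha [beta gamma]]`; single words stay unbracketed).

[[winter [marsh [dawn [solstice raven]]]] lantern]

Whole compound: head "lantern", modifier "winter marsh dawn solstice raven".
Inside "winter marsh dawn solstice raven": head "raven" (specifically "marsh dawn solstice raven"), modifier "winter".
Inside "marsh dawn solstice raven": head "raven" (specifically "dawn solstice raven"), modifier "marsh".
Inside "dawn solstice raven": head "raven" (specifically "solstice raven"), modifier "dawn".
Inside "solstice raven": head "raven", modifier "solstice".
Putting it together: [[winter [marsh [dawn [solstice raven]]]] lantern].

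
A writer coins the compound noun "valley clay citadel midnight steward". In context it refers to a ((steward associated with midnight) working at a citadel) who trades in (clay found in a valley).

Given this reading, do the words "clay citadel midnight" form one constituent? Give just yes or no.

no

The top-level split is [valley clay] [citadel midnight steward]; the full structure is [[valley clay] [citadel [midnight steward]]].
"clay citadel midnight" straddles a constituent boundary, so it is not a single unit.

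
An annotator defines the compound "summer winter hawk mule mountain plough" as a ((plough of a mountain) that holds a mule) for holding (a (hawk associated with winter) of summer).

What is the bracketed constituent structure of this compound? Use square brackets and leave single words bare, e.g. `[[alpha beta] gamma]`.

Overall it is a kind of plough (specifically "mule mountain plough"); the modifier is "summer winter hawk".
Inside "summer winter hawk": head "hawk" (specifically "winter hawk"), modifier "summer".
Inside "winter hawk": head "hawk", modifier "winter".
Inside "mule mountain plough": head "plough" (specifically "mountain plough"), modifier "mule".
Inside "mountain plough": head "plough", modifier "mountain".
Putting it together: [[summer [winter hawk]] [mule [mountain plough]]].

[[summer [winter hawk]] [mule [mountain plough]]]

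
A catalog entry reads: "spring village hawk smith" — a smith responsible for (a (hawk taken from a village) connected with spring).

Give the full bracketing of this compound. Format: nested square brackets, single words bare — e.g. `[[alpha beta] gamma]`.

[[spring [village hawk]] smith]

Overall it is a kind of smith; the modifier is "spring village hawk".
Inside "spring village hawk": head "hawk" (specifically "village hawk"), modifier "spring".
Inside "village hawk": head "hawk", modifier "village".
So the structure is [[spring [village hawk]] smith].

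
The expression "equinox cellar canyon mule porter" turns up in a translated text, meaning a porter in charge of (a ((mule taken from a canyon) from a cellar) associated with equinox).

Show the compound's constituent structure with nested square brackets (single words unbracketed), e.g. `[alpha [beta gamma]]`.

[[equinox [cellar [canyon mule]]] porter]

At the top level: head "porter"; modifier "equinox cellar canyon mule".
Inside "equinox cellar canyon mule": head "mule" (specifically "cellar canyon mule"), modifier "equinox".
Inside "cellar canyon mule": head "mule" (specifically "canyon mule"), modifier "cellar".
Inside "canyon mule": head "mule", modifier "canyon".
So the structure is [[equinox [cellar [canyon mule]]] porter].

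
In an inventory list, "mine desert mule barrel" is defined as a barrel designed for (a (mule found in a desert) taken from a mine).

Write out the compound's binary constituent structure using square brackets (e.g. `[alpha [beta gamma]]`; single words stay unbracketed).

[[mine [desert mule]] barrel]

Whole compound: head "barrel", modifier "mine desert mule".
Within "mine desert mule", the head is "mule" (specifically "desert mule") and the modifier is "mine".
Within "desert mule", the head is "mule" and the modifier is "desert".
Putting it together: [[mine [desert mule]] barrel].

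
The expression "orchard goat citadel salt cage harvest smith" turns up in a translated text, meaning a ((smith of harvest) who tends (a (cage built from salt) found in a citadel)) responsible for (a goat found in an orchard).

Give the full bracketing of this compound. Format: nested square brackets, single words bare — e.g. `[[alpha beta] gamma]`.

Overall it is a kind of smith (specifically "citadel salt cage harvest smith"); the modifier is "orchard goat".
"orchard goat" → head "goat", modifier "orchard".
"citadel salt cage harvest smith" → head "smith" (specifically "harvest smith"), modifier "citadel salt cage".
"citadel salt cage" → head "cage" (specifically "salt cage"), modifier "citadel".
"salt cage" → head "cage", modifier "salt".
"harvest smith" → head "smith", modifier "harvest".
So the structure is [[orchard goat] [[citadel [salt cage]] [harvest smith]]].

[[orchard goat] [[citadel [salt cage]] [harvest smith]]]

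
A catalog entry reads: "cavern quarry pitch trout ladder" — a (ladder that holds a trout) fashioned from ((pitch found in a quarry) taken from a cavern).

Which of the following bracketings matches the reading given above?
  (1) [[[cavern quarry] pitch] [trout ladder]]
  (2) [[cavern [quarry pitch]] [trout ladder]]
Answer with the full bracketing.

[[cavern [quarry pitch]] [trout ladder]]

The paraphrase's head is the "ladder" part ("trout ladder"); its modifier is "cavern quarry pitch".
That top-level split, carried through the inner groups, gives [[cavern [quarry pitch]] [trout ladder]].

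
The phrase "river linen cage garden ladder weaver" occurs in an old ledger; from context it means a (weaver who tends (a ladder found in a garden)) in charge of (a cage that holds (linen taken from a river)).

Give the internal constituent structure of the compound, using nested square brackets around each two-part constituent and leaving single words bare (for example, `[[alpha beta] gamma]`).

Overall it is a kind of weaver (specifically "garden ladder weaver"); the modifier is "river linen cage".
Within "river linen cage", the head is "cage" and the modifier is "river linen".
Within "river linen", the head is "linen" and the modifier is "river".
Within "garden ladder weaver", the head is "weaver" and the modifier is "garden ladder".
Within "garden ladder", the head is "ladder" and the modifier is "garden".
Putting it together: [[[river linen] cage] [[garden ladder] weaver]].

[[[river linen] cage] [[garden ladder] weaver]]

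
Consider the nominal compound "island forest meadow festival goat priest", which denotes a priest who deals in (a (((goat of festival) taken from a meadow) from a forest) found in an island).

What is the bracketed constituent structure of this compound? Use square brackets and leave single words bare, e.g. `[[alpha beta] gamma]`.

[[island [forest [meadow [festival goat]]]] priest]

At the top level: head "priest"; modifier "island forest meadow festival goat".
Within "island forest meadow festival goat", the head is "goat" (specifically "forest meadow festival goat") and the modifier is "island".
Within "forest meadow festival goat", the head is "goat" (specifically "meadow festival goat") and the modifier is "forest".
Within "meadow festival goat", the head is "goat" (specifically "festival goat") and the modifier is "meadow".
Within "festival goat", the head is "goat" and the modifier is "festival".
Putting it together: [[island [forest [meadow [festival goat]]]] priest].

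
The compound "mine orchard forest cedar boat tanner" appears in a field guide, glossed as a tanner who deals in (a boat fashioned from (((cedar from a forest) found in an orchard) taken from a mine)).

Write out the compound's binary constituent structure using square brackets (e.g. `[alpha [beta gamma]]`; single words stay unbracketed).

[[[mine [orchard [forest cedar]]] boat] tanner]

Whole compound: head "tanner", modifier "mine orchard forest cedar boat".
Inside "mine orchard forest cedar boat": head "boat", modifier "mine orchard forest cedar".
Inside "mine orchard forest cedar": head "cedar" (specifically "orchard forest cedar"), modifier "mine".
Inside "orchard forest cedar": head "cedar" (specifically "forest cedar"), modifier "orchard".
Inside "forest cedar": head "cedar", modifier "forest".
Putting it together: [[[mine [orchard [forest cedar]]] boat] tanner].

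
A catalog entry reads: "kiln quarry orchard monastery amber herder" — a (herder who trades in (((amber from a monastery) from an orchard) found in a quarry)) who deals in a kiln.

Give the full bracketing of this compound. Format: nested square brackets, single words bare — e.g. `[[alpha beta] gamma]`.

[kiln [[quarry [orchard [monastery amber]]] herder]]

At the top level: head "herder" (specifically "quarry orchard monastery amber herder"); modifier "kiln".
Within "quarry orchard monastery amber herder", the head is "herder" and the modifier is "quarry orchard monastery amber".
Within "quarry orchard monastery amber", the head is "amber" (specifically "orchard monastery amber") and the modifier is "quarry".
Within "orchard monastery amber", the head is "amber" (specifically "monastery amber") and the modifier is "orchard".
Within "monastery amber", the head is "amber" and the modifier is "monastery".
Putting it together: [kiln [[quarry [orchard [monastery amber]]] herder]].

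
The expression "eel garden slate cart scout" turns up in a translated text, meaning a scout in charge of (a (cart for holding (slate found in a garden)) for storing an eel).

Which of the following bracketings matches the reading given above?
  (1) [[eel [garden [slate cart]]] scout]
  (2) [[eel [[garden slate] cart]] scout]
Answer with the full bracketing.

The paraphrase's head is the "scout" part ("scout"); its modifier is "eel garden slate cart".
That top-level split, carried through the inner groups, gives [[eel [[garden slate] cart]] scout].

[[eel [[garden slate] cart]] scout]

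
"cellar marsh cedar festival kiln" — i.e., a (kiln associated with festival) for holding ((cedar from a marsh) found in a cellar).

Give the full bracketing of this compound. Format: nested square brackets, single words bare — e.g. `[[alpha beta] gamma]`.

[[cellar [marsh cedar]] [festival kiln]]

Whole compound: head "kiln" (specifically "festival kiln"), modifier "cellar marsh cedar".
Inside "cellar marsh cedar": head "cedar" (specifically "marsh cedar"), modifier "cellar".
Inside "marsh cedar": head "cedar", modifier "marsh".
Inside "festival kiln": head "kiln", modifier "festival".
Assembled: [[cellar [marsh cedar]] [festival kiln]].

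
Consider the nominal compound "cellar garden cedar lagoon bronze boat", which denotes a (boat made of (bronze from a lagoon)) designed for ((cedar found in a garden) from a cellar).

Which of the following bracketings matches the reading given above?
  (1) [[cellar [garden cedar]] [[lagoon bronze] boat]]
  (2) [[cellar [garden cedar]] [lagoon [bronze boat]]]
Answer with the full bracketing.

The paraphrase's head is the "boat" part ("lagoon bronze boat"); its modifier is "cellar garden cedar".
That top-level split, carried through the inner groups, gives [[cellar [garden cedar]] [[lagoon bronze] boat]].

[[cellar [garden cedar]] [[lagoon bronze] boat]]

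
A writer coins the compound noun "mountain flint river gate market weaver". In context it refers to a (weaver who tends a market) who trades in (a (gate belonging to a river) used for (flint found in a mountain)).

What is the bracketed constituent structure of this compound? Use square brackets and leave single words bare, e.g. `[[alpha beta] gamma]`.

At the top level: head "weaver" (specifically "market weaver"); modifier "mountain flint river gate".
Within "mountain flint river gate", the head is "gate" (specifically "river gate") and the modifier is "mountain flint".
Within "mountain flint", the head is "flint" and the modifier is "mountain".
Within "river gate", the head is "gate" and the modifier is "river".
Within "market weaver", the head is "weaver" and the modifier is "market".
Assembled: [[[mountain flint] [river gate]] [market weaver]].

[[[mountain flint] [river gate]] [market weaver]]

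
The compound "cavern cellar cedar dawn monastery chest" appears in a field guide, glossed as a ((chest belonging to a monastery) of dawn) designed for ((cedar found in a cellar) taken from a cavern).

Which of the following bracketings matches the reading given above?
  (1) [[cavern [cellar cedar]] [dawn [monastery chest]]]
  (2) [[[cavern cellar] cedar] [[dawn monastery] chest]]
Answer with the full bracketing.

[[cavern [cellar cedar]] [dawn [monastery chest]]]

The paraphrase's head is the "chest" part ("dawn monastery chest"); its modifier is "cavern cellar cedar".
That top-level split, carried through the inner groups, gives [[cavern [cellar cedar]] [dawn [monastery chest]]].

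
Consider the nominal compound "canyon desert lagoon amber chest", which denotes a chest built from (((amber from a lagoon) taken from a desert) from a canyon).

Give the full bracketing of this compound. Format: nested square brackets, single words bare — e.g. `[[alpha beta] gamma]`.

At the top level: head "chest"; modifier "canyon desert lagoon amber".
"canyon desert lagoon amber" → head "amber" (specifically "desert lagoon amber"), modifier "canyon".
"desert lagoon amber" → head "amber" (specifically "lagoon amber"), modifier "desert".
"lagoon amber" → head "amber", modifier "lagoon".
Assembled: [[canyon [desert [lagoon amber]]] chest].

[[canyon [desert [lagoon amber]]] chest]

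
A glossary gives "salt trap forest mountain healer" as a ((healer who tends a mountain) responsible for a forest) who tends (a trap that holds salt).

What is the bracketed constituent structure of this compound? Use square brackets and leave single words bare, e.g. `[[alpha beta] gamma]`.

At the top level: head "healer" (specifically "forest mountain healer"); modifier "salt trap".
Inside "salt trap": head "trap", modifier "salt".
Inside "forest mountain healer": head "healer" (specifically "mountain healer"), modifier "forest".
Inside "mountain healer": head "healer", modifier "mountain".
Assembled: [[salt trap] [forest [mountain healer]]].

[[salt trap] [forest [mountain healer]]]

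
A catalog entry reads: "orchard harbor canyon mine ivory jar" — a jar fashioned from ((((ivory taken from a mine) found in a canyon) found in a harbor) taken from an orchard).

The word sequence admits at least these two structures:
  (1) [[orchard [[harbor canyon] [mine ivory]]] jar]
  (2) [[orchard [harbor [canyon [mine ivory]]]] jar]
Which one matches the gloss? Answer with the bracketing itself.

The paraphrase's head is the "jar" part ("jar"); its modifier is "orchard harbor canyon mine ivory".
That top-level split, carried through the inner groups, gives [[orchard [harbor [canyon [mine ivory]]]] jar].

[[orchard [harbor [canyon [mine ivory]]]] jar]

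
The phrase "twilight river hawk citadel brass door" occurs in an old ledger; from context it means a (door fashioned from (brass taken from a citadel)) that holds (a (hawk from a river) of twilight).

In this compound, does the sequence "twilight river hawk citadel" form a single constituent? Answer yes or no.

no

The top-level split is [twilight river hawk] [citadel brass door]; the full structure is [[twilight [river hawk]] [[citadel brass] door]].
"twilight river hawk citadel" straddles a constituent boundary, so it is not a single unit.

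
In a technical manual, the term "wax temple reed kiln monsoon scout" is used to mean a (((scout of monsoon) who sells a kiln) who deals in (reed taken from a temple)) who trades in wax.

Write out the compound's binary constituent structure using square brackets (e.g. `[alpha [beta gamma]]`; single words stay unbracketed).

At the top level: head "scout" (specifically "temple reed kiln monsoon scout"); modifier "wax".
Within "temple reed kiln monsoon scout", the head is "scout" (specifically "kiln monsoon scout") and the modifier is "temple reed".
Within "temple reed", the head is "reed" and the modifier is "temple".
Within "kiln monsoon scout", the head is "scout" (specifically "monsoon scout") and the modifier is "kiln".
Within "monsoon scout", the head is "scout" and the modifier is "monsoon".
Assembled: [wax [[temple reed] [kiln [monsoon scout]]]].

[wax [[temple reed] [kiln [monsoon scout]]]]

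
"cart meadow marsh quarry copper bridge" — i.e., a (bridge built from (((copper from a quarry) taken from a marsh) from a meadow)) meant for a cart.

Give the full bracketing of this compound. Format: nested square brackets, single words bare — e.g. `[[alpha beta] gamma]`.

At the top level: head "bridge" (specifically "meadow marsh quarry copper bridge"); modifier "cart".
Within "meadow marsh quarry copper bridge", the head is "bridge" and the modifier is "meadow marsh quarry copper".
Within "meadow marsh quarry copper", the head is "copper" (specifically "marsh quarry copper") and the modifier is "meadow".
Within "marsh quarry copper", the head is "copper" (specifically "quarry copper") and the modifier is "marsh".
Within "quarry copper", the head is "copper" and the modifier is "quarry".
Putting it together: [cart [[meadow [marsh [quarry copper]]] bridge]].

[cart [[meadow [marsh [quarry copper]]] bridge]]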